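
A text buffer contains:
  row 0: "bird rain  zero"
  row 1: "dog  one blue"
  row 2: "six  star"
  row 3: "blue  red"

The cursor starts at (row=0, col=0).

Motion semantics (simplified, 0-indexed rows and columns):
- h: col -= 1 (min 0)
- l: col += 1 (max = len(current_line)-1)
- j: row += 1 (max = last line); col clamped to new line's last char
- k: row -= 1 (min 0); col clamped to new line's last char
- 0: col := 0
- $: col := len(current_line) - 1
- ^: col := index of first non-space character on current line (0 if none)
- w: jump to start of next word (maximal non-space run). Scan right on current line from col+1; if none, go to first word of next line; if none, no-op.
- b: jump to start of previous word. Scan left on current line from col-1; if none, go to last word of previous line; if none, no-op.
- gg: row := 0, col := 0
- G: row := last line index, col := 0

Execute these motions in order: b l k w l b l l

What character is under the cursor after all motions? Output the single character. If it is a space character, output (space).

After 1 (b): row=0 col=0 char='b'
After 2 (l): row=0 col=1 char='i'
After 3 (k): row=0 col=1 char='i'
After 4 (w): row=0 col=5 char='r'
After 5 (l): row=0 col=6 char='a'
After 6 (b): row=0 col=5 char='r'
After 7 (l): row=0 col=6 char='a'
After 8 (l): row=0 col=7 char='i'

Answer: i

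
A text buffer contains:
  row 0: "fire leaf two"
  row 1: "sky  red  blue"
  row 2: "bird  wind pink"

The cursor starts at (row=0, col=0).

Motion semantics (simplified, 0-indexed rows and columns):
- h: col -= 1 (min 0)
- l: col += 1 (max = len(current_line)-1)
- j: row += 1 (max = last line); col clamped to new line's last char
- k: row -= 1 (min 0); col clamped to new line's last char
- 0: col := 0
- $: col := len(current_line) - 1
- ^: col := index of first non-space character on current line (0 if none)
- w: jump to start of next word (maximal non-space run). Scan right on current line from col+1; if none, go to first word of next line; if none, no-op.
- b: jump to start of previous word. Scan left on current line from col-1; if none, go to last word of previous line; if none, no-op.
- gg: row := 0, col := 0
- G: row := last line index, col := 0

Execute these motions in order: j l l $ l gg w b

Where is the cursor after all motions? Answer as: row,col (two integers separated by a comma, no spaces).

Answer: 0,0

Derivation:
After 1 (j): row=1 col=0 char='s'
After 2 (l): row=1 col=1 char='k'
After 3 (l): row=1 col=2 char='y'
After 4 ($): row=1 col=13 char='e'
After 5 (l): row=1 col=13 char='e'
After 6 (gg): row=0 col=0 char='f'
After 7 (w): row=0 col=5 char='l'
After 8 (b): row=0 col=0 char='f'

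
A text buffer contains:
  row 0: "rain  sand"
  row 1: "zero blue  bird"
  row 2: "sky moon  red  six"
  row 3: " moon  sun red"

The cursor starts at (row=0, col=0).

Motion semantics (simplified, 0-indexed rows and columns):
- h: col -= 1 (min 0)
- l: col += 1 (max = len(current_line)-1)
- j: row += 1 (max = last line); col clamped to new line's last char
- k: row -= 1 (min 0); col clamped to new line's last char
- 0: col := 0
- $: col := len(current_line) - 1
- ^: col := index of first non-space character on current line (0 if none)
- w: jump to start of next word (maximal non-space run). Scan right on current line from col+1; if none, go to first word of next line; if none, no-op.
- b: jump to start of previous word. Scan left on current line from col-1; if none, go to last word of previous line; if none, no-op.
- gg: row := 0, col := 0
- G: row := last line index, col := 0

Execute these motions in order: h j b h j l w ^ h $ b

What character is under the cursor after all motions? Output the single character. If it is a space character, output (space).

Answer: b

Derivation:
After 1 (h): row=0 col=0 char='r'
After 2 (j): row=1 col=0 char='z'
After 3 (b): row=0 col=6 char='s'
After 4 (h): row=0 col=5 char='_'
After 5 (j): row=1 col=5 char='b'
After 6 (l): row=1 col=6 char='l'
After 7 (w): row=1 col=11 char='b'
After 8 (^): row=1 col=0 char='z'
After 9 (h): row=1 col=0 char='z'
After 10 ($): row=1 col=14 char='d'
After 11 (b): row=1 col=11 char='b'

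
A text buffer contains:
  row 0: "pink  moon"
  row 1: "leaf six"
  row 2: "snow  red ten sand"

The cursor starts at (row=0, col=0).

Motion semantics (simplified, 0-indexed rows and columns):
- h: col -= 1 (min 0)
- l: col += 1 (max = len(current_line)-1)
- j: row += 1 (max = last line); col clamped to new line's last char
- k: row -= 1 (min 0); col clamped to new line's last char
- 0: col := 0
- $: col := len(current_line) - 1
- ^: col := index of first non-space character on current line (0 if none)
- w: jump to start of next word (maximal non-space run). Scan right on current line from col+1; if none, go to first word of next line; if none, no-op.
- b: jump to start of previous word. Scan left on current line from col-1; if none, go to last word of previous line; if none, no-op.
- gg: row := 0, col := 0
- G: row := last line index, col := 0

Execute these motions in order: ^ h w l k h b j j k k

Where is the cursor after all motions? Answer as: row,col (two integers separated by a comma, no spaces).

After 1 (^): row=0 col=0 char='p'
After 2 (h): row=0 col=0 char='p'
After 3 (w): row=0 col=6 char='m'
After 4 (l): row=0 col=7 char='o'
After 5 (k): row=0 col=7 char='o'
After 6 (h): row=0 col=6 char='m'
After 7 (b): row=0 col=0 char='p'
After 8 (j): row=1 col=0 char='l'
After 9 (j): row=2 col=0 char='s'
After 10 (k): row=1 col=0 char='l'
After 11 (k): row=0 col=0 char='p'

Answer: 0,0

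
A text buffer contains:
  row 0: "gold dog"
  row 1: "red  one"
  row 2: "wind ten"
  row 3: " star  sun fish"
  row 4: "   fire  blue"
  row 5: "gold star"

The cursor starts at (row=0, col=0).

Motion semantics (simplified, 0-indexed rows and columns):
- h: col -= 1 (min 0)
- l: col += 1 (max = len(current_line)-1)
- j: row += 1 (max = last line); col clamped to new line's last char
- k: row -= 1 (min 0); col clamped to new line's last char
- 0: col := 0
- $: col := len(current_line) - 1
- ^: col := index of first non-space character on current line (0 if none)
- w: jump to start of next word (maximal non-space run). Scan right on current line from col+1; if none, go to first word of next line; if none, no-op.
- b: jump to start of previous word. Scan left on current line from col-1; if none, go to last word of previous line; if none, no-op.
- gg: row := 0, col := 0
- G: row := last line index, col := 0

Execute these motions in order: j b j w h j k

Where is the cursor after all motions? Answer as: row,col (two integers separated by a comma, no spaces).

After 1 (j): row=1 col=0 char='r'
After 2 (b): row=0 col=5 char='d'
After 3 (j): row=1 col=5 char='o'
After 4 (w): row=2 col=0 char='w'
After 5 (h): row=2 col=0 char='w'
After 6 (j): row=3 col=0 char='_'
After 7 (k): row=2 col=0 char='w'

Answer: 2,0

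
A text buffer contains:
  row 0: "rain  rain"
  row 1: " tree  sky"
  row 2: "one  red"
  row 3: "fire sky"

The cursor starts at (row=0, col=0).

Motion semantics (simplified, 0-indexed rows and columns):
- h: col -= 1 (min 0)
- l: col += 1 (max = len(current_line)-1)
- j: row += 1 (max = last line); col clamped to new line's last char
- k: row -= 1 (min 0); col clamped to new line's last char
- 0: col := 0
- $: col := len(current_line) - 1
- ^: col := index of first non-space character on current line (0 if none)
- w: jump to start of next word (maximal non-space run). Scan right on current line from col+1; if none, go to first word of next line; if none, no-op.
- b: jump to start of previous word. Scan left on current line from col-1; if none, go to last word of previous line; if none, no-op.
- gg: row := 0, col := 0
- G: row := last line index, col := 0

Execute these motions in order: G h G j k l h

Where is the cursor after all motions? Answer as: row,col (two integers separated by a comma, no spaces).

After 1 (G): row=3 col=0 char='f'
After 2 (h): row=3 col=0 char='f'
After 3 (G): row=3 col=0 char='f'
After 4 (j): row=3 col=0 char='f'
After 5 (k): row=2 col=0 char='o'
After 6 (l): row=2 col=1 char='n'
After 7 (h): row=2 col=0 char='o'

Answer: 2,0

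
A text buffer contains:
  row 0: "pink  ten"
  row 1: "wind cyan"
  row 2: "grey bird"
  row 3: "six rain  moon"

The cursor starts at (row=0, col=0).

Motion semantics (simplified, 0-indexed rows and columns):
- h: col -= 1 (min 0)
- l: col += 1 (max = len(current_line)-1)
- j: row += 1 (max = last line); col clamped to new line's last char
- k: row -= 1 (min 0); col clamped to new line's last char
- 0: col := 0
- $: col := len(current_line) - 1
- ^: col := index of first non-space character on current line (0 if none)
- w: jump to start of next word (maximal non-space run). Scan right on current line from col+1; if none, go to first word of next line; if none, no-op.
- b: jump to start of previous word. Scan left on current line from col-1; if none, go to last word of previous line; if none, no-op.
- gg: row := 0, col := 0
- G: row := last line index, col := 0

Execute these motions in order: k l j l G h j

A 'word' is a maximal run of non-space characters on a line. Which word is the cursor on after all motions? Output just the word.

Answer: six

Derivation:
After 1 (k): row=0 col=0 char='p'
After 2 (l): row=0 col=1 char='i'
After 3 (j): row=1 col=1 char='i'
After 4 (l): row=1 col=2 char='n'
After 5 (G): row=3 col=0 char='s'
After 6 (h): row=3 col=0 char='s'
After 7 (j): row=3 col=0 char='s'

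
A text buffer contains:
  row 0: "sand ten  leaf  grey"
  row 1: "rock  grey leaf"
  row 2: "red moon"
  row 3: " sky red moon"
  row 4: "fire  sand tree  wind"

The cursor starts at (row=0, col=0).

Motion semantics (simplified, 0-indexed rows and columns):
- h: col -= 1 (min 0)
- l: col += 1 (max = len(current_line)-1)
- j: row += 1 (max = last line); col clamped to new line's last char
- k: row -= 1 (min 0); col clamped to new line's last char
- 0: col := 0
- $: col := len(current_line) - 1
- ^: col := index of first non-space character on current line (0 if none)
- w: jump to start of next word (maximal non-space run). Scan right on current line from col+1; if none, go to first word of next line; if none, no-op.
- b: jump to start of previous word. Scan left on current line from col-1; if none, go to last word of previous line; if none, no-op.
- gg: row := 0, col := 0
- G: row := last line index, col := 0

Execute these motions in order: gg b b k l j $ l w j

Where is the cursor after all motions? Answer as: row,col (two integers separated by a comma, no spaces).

Answer: 3,0

Derivation:
After 1 (gg): row=0 col=0 char='s'
After 2 (b): row=0 col=0 char='s'
After 3 (b): row=0 col=0 char='s'
After 4 (k): row=0 col=0 char='s'
After 5 (l): row=0 col=1 char='a'
After 6 (j): row=1 col=1 char='o'
After 7 ($): row=1 col=14 char='f'
After 8 (l): row=1 col=14 char='f'
After 9 (w): row=2 col=0 char='r'
After 10 (j): row=3 col=0 char='_'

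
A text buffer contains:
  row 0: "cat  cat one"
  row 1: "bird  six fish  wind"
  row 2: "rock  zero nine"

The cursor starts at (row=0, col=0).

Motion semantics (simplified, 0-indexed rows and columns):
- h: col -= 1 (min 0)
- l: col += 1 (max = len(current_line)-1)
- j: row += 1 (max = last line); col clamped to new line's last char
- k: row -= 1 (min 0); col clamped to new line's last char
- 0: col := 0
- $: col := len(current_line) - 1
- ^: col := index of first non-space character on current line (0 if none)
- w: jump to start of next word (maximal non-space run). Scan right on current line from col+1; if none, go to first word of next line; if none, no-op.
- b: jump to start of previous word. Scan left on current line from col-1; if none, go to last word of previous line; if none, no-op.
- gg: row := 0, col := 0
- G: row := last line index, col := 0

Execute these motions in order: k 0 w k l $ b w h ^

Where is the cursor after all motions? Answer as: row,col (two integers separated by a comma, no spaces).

Answer: 1,0

Derivation:
After 1 (k): row=0 col=0 char='c'
After 2 (0): row=0 col=0 char='c'
After 3 (w): row=0 col=5 char='c'
After 4 (k): row=0 col=5 char='c'
After 5 (l): row=0 col=6 char='a'
After 6 ($): row=0 col=11 char='e'
After 7 (b): row=0 col=9 char='o'
After 8 (w): row=1 col=0 char='b'
After 9 (h): row=1 col=0 char='b'
After 10 (^): row=1 col=0 char='b'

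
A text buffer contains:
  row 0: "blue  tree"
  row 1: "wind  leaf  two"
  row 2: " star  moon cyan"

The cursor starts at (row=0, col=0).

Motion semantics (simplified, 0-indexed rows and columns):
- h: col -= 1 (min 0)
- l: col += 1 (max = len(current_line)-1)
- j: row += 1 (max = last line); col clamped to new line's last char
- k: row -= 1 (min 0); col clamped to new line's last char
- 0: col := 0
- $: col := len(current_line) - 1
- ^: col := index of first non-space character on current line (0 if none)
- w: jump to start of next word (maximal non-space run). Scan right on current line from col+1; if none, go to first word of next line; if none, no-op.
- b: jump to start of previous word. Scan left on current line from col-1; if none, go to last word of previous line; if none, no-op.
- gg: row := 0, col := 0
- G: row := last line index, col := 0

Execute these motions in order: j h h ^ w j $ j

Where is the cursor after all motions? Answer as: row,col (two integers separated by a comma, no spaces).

After 1 (j): row=1 col=0 char='w'
After 2 (h): row=1 col=0 char='w'
After 3 (h): row=1 col=0 char='w'
After 4 (^): row=1 col=0 char='w'
After 5 (w): row=1 col=6 char='l'
After 6 (j): row=2 col=6 char='_'
After 7 ($): row=2 col=15 char='n'
After 8 (j): row=2 col=15 char='n'

Answer: 2,15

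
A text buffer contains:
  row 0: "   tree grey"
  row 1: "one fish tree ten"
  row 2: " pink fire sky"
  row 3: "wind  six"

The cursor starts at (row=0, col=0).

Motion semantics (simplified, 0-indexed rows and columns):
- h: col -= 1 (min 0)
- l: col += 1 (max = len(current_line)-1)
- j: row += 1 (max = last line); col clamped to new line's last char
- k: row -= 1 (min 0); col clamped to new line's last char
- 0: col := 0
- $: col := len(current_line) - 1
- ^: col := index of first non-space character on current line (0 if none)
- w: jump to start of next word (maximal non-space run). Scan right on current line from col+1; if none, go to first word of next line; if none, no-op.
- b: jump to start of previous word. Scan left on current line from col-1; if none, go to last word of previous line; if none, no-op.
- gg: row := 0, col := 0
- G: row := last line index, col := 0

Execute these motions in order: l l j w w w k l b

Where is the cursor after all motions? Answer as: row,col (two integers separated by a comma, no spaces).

Answer: 0,8

Derivation:
After 1 (l): row=0 col=1 char='_'
After 2 (l): row=0 col=2 char='_'
After 3 (j): row=1 col=2 char='e'
After 4 (w): row=1 col=4 char='f'
After 5 (w): row=1 col=9 char='t'
After 6 (w): row=1 col=14 char='t'
After 7 (k): row=0 col=11 char='y'
After 8 (l): row=0 col=11 char='y'
After 9 (b): row=0 col=8 char='g'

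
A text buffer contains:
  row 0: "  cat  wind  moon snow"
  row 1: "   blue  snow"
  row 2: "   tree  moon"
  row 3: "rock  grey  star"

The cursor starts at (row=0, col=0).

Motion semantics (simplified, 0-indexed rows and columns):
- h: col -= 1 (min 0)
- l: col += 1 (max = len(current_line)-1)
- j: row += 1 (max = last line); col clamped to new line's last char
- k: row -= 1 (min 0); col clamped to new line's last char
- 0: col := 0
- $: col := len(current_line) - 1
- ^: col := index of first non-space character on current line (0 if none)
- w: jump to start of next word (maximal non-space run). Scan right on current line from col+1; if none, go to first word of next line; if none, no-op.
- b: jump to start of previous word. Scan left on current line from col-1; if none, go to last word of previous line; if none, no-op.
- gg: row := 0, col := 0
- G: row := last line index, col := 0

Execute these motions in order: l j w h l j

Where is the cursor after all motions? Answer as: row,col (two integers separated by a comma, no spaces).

Answer: 2,3

Derivation:
After 1 (l): row=0 col=1 char='_'
After 2 (j): row=1 col=1 char='_'
After 3 (w): row=1 col=3 char='b'
After 4 (h): row=1 col=2 char='_'
After 5 (l): row=1 col=3 char='b'
After 6 (j): row=2 col=3 char='t'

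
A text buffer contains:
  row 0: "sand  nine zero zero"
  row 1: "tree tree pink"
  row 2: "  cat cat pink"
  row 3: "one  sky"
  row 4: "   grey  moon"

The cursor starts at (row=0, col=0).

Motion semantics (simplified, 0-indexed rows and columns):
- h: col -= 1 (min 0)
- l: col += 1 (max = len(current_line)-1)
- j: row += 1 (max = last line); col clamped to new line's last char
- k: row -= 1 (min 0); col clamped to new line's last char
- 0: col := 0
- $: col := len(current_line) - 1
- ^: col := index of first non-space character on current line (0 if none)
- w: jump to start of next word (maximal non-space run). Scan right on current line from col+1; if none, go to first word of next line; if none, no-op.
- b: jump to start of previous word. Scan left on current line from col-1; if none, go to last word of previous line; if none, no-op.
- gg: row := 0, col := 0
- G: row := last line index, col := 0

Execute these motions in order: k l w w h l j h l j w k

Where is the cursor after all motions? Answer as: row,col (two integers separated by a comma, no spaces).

After 1 (k): row=0 col=0 char='s'
After 2 (l): row=0 col=1 char='a'
After 3 (w): row=0 col=6 char='n'
After 4 (w): row=0 col=11 char='z'
After 5 (h): row=0 col=10 char='_'
After 6 (l): row=0 col=11 char='z'
After 7 (j): row=1 col=11 char='i'
After 8 (h): row=1 col=10 char='p'
After 9 (l): row=1 col=11 char='i'
After 10 (j): row=2 col=11 char='i'
After 11 (w): row=3 col=0 char='o'
After 12 (k): row=2 col=0 char='_'

Answer: 2,0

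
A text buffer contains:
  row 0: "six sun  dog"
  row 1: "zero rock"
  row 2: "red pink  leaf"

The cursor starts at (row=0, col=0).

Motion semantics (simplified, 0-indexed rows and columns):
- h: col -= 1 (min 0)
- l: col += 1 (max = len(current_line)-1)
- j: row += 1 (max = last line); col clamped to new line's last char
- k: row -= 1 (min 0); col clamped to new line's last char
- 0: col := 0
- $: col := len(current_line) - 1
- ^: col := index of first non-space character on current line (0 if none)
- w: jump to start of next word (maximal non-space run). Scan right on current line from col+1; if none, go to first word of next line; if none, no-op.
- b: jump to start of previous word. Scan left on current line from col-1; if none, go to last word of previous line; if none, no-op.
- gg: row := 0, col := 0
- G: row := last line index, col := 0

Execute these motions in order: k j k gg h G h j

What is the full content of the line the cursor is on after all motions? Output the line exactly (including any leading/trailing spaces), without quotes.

Answer: red pink  leaf

Derivation:
After 1 (k): row=0 col=0 char='s'
After 2 (j): row=1 col=0 char='z'
After 3 (k): row=0 col=0 char='s'
After 4 (gg): row=0 col=0 char='s'
After 5 (h): row=0 col=0 char='s'
After 6 (G): row=2 col=0 char='r'
After 7 (h): row=2 col=0 char='r'
After 8 (j): row=2 col=0 char='r'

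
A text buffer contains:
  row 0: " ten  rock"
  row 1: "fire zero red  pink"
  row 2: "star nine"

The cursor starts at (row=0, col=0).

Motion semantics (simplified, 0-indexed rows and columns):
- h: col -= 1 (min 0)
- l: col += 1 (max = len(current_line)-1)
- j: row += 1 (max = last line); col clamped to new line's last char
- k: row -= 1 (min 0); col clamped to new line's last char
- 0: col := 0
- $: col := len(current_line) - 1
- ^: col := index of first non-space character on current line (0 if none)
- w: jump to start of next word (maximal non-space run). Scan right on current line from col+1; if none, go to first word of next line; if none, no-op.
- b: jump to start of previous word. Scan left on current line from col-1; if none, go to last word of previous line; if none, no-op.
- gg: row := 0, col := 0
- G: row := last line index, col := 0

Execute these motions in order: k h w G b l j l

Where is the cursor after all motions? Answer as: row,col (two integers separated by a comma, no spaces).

Answer: 2,8

Derivation:
After 1 (k): row=0 col=0 char='_'
After 2 (h): row=0 col=0 char='_'
After 3 (w): row=0 col=1 char='t'
After 4 (G): row=2 col=0 char='s'
After 5 (b): row=1 col=15 char='p'
After 6 (l): row=1 col=16 char='i'
After 7 (j): row=2 col=8 char='e'
After 8 (l): row=2 col=8 char='e'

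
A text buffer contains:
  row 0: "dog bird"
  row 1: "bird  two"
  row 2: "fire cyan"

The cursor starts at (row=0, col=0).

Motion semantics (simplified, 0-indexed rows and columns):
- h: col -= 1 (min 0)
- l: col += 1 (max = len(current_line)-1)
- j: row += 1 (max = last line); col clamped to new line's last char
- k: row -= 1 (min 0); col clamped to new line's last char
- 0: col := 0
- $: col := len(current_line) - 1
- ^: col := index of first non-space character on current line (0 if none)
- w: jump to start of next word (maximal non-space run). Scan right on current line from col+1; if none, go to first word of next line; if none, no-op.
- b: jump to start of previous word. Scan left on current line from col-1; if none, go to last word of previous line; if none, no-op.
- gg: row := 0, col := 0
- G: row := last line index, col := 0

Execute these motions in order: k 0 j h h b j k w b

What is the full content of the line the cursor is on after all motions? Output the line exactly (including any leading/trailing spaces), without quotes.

After 1 (k): row=0 col=0 char='d'
After 2 (0): row=0 col=0 char='d'
After 3 (j): row=1 col=0 char='b'
After 4 (h): row=1 col=0 char='b'
After 5 (h): row=1 col=0 char='b'
After 6 (b): row=0 col=4 char='b'
After 7 (j): row=1 col=4 char='_'
After 8 (k): row=0 col=4 char='b'
After 9 (w): row=1 col=0 char='b'
After 10 (b): row=0 col=4 char='b'

Answer: dog bird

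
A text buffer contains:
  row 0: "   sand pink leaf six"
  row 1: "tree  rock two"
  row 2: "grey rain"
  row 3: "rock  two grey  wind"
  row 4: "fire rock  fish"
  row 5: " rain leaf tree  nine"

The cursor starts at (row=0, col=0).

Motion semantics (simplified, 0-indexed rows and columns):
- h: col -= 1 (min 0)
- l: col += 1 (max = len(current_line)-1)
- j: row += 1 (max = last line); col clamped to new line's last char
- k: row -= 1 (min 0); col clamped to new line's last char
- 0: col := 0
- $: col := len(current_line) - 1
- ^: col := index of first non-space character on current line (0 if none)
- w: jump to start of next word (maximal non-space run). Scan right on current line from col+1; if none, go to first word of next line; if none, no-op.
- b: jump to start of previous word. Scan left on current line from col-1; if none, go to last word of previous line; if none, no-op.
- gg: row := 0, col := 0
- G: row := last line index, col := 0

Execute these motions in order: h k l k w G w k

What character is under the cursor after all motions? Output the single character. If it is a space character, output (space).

Answer: i

Derivation:
After 1 (h): row=0 col=0 char='_'
After 2 (k): row=0 col=0 char='_'
After 3 (l): row=0 col=1 char='_'
After 4 (k): row=0 col=1 char='_'
After 5 (w): row=0 col=3 char='s'
After 6 (G): row=5 col=0 char='_'
After 7 (w): row=5 col=1 char='r'
After 8 (k): row=4 col=1 char='i'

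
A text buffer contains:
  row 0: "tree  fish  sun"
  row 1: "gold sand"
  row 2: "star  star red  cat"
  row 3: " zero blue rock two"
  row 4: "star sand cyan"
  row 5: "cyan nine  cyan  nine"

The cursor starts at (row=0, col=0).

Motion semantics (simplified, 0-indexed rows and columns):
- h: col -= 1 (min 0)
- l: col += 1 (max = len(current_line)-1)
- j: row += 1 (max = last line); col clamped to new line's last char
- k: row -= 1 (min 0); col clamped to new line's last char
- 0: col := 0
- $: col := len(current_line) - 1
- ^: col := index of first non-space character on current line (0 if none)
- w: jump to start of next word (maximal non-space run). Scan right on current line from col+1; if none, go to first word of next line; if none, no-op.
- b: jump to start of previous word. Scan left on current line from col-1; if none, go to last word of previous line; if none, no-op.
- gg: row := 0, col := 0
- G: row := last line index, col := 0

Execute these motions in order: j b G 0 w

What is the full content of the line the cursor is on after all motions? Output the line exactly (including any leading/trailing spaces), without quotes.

After 1 (j): row=1 col=0 char='g'
After 2 (b): row=0 col=12 char='s'
After 3 (G): row=5 col=0 char='c'
After 4 (0): row=5 col=0 char='c'
After 5 (w): row=5 col=5 char='n'

Answer: cyan nine  cyan  nine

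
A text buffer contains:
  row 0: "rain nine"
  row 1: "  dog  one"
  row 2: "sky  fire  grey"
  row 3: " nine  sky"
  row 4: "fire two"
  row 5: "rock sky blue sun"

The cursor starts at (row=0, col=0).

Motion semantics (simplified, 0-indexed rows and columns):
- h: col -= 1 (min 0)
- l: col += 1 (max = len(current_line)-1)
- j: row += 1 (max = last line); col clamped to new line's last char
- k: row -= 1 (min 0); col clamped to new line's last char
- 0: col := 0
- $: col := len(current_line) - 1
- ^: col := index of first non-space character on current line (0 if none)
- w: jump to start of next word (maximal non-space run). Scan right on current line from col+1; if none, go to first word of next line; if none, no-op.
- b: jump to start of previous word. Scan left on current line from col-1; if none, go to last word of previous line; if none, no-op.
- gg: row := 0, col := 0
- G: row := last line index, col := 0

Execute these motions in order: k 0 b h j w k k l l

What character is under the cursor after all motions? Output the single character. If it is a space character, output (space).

Answer: (space)

Derivation:
After 1 (k): row=0 col=0 char='r'
After 2 (0): row=0 col=0 char='r'
After 3 (b): row=0 col=0 char='r'
After 4 (h): row=0 col=0 char='r'
After 5 (j): row=1 col=0 char='_'
After 6 (w): row=1 col=2 char='d'
After 7 (k): row=0 col=2 char='i'
After 8 (k): row=0 col=2 char='i'
After 9 (l): row=0 col=3 char='n'
After 10 (l): row=0 col=4 char='_'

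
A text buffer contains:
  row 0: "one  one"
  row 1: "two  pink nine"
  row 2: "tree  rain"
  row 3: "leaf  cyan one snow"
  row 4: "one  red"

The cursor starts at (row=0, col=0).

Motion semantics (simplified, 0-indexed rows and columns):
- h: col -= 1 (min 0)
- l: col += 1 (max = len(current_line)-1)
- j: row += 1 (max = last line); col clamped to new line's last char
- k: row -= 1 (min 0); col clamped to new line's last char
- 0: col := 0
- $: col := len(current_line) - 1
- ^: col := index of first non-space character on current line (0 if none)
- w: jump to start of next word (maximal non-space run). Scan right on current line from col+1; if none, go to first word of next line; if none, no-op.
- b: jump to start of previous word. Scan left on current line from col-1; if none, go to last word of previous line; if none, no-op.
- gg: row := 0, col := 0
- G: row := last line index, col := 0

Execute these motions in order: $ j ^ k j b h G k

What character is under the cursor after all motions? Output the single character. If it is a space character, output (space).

After 1 ($): row=0 col=7 char='e'
After 2 (j): row=1 col=7 char='n'
After 3 (^): row=1 col=0 char='t'
After 4 (k): row=0 col=0 char='o'
After 5 (j): row=1 col=0 char='t'
After 6 (b): row=0 col=5 char='o'
After 7 (h): row=0 col=4 char='_'
After 8 (G): row=4 col=0 char='o'
After 9 (k): row=3 col=0 char='l'

Answer: l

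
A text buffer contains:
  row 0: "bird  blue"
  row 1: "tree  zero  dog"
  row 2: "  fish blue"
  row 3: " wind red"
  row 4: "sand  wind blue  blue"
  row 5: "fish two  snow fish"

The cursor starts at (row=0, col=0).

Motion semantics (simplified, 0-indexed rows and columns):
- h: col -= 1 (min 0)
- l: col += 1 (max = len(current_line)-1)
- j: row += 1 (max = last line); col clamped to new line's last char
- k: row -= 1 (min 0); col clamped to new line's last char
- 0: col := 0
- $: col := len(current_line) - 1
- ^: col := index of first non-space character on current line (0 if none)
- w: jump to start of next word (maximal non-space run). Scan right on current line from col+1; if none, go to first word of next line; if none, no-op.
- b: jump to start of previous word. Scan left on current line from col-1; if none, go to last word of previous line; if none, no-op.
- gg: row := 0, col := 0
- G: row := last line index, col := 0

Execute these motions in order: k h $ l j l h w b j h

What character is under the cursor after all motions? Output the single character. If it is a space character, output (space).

Answer: h

Derivation:
After 1 (k): row=0 col=0 char='b'
After 2 (h): row=0 col=0 char='b'
After 3 ($): row=0 col=9 char='e'
After 4 (l): row=0 col=9 char='e'
After 5 (j): row=1 col=9 char='o'
After 6 (l): row=1 col=10 char='_'
After 7 (h): row=1 col=9 char='o'
After 8 (w): row=1 col=12 char='d'
After 9 (b): row=1 col=6 char='z'
After 10 (j): row=2 col=6 char='_'
After 11 (h): row=2 col=5 char='h'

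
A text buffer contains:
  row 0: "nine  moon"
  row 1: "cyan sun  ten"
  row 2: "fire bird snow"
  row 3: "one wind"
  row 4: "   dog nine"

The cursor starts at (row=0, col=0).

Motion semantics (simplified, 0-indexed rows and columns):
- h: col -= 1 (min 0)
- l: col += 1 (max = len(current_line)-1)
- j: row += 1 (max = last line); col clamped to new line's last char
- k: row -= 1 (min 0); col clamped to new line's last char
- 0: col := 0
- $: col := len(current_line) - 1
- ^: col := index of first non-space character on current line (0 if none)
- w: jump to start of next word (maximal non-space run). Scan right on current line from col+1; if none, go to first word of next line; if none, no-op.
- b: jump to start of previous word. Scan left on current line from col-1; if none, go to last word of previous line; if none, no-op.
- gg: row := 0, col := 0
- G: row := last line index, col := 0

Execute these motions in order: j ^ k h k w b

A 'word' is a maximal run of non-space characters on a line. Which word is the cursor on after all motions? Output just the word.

Answer: nine

Derivation:
After 1 (j): row=1 col=0 char='c'
After 2 (^): row=1 col=0 char='c'
After 3 (k): row=0 col=0 char='n'
After 4 (h): row=0 col=0 char='n'
After 5 (k): row=0 col=0 char='n'
After 6 (w): row=0 col=6 char='m'
After 7 (b): row=0 col=0 char='n'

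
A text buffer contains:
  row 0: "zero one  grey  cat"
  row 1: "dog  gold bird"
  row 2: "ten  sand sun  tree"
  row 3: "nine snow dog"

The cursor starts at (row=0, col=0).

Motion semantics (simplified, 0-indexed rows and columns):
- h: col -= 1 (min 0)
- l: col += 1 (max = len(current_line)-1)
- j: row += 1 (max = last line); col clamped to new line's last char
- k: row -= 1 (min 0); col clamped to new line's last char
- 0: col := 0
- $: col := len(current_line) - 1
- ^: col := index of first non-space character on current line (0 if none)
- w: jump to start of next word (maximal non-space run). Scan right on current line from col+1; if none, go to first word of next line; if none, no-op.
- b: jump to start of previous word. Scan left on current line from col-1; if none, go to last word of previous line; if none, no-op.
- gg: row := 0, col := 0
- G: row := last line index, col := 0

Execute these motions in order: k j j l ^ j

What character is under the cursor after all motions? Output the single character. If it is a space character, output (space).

Answer: n

Derivation:
After 1 (k): row=0 col=0 char='z'
After 2 (j): row=1 col=0 char='d'
After 3 (j): row=2 col=0 char='t'
After 4 (l): row=2 col=1 char='e'
After 5 (^): row=2 col=0 char='t'
After 6 (j): row=3 col=0 char='n'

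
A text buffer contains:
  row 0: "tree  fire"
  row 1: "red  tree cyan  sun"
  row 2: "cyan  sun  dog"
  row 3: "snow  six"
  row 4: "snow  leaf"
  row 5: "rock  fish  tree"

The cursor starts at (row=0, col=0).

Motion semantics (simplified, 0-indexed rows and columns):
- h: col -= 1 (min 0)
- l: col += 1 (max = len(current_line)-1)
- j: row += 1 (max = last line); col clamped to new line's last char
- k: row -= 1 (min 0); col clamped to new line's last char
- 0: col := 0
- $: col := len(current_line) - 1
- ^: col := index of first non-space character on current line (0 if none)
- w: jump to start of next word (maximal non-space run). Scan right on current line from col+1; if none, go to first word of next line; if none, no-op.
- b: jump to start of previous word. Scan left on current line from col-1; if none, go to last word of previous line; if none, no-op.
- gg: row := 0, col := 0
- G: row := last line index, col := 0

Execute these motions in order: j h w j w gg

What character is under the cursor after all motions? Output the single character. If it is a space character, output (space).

Answer: t

Derivation:
After 1 (j): row=1 col=0 char='r'
After 2 (h): row=1 col=0 char='r'
After 3 (w): row=1 col=5 char='t'
After 4 (j): row=2 col=5 char='_'
After 5 (w): row=2 col=6 char='s'
After 6 (gg): row=0 col=0 char='t'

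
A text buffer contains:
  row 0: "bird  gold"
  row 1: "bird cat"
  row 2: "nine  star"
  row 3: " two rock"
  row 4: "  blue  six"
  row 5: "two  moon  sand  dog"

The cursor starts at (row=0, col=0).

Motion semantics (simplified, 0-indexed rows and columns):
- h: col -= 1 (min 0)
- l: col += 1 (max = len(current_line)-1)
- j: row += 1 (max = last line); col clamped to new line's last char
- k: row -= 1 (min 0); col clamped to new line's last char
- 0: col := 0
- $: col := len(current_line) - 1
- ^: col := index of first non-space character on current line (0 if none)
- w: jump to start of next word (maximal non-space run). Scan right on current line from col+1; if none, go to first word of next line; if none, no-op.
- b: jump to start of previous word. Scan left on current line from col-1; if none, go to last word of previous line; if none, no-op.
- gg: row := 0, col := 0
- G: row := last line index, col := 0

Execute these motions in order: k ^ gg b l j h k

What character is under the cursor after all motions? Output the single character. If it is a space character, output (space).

After 1 (k): row=0 col=0 char='b'
After 2 (^): row=0 col=0 char='b'
After 3 (gg): row=0 col=0 char='b'
After 4 (b): row=0 col=0 char='b'
After 5 (l): row=0 col=1 char='i'
After 6 (j): row=1 col=1 char='i'
After 7 (h): row=1 col=0 char='b'
After 8 (k): row=0 col=0 char='b'

Answer: b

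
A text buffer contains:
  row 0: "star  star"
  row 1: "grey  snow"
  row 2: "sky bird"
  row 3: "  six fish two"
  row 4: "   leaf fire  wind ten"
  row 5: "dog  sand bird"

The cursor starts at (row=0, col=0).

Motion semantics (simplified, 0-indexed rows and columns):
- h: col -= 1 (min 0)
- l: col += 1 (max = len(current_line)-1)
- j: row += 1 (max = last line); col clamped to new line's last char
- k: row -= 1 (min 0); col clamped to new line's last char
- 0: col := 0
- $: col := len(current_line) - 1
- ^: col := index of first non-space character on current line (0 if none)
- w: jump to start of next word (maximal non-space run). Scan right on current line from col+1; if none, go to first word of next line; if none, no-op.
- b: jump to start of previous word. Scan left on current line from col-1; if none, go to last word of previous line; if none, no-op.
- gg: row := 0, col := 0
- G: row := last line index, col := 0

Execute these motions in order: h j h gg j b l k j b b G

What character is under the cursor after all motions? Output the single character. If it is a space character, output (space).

Answer: d

Derivation:
After 1 (h): row=0 col=0 char='s'
After 2 (j): row=1 col=0 char='g'
After 3 (h): row=1 col=0 char='g'
After 4 (gg): row=0 col=0 char='s'
After 5 (j): row=1 col=0 char='g'
After 6 (b): row=0 col=6 char='s'
After 7 (l): row=0 col=7 char='t'
After 8 (k): row=0 col=7 char='t'
After 9 (j): row=1 col=7 char='n'
After 10 (b): row=1 col=6 char='s'
After 11 (b): row=1 col=0 char='g'
After 12 (G): row=5 col=0 char='d'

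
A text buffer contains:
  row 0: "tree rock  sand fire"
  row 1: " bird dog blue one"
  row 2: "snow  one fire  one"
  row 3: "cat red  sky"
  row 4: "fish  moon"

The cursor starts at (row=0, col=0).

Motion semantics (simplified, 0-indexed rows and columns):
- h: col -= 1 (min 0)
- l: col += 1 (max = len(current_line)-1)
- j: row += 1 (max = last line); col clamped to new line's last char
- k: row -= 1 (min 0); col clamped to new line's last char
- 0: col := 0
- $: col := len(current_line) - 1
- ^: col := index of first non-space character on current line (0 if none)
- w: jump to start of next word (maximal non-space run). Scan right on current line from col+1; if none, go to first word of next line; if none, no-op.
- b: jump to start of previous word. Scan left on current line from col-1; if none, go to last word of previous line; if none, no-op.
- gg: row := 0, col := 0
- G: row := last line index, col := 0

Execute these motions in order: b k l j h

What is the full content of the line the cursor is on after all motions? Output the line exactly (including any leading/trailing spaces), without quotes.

Answer:  bird dog blue one

Derivation:
After 1 (b): row=0 col=0 char='t'
After 2 (k): row=0 col=0 char='t'
After 3 (l): row=0 col=1 char='r'
After 4 (j): row=1 col=1 char='b'
After 5 (h): row=1 col=0 char='_'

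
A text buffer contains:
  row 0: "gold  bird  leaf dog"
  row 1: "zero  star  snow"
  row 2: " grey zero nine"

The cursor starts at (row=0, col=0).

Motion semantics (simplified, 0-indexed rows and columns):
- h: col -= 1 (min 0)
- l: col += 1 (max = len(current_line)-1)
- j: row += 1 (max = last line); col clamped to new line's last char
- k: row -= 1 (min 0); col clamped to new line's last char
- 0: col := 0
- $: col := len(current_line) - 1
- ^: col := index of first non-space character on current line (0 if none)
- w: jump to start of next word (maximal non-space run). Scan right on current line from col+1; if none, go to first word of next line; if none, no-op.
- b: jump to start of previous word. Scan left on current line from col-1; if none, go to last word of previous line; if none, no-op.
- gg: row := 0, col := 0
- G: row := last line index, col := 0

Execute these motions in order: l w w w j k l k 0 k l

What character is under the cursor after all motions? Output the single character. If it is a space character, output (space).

Answer: o

Derivation:
After 1 (l): row=0 col=1 char='o'
After 2 (w): row=0 col=6 char='b'
After 3 (w): row=0 col=12 char='l'
After 4 (w): row=0 col=17 char='d'
After 5 (j): row=1 col=15 char='w'
After 6 (k): row=0 col=15 char='f'
After 7 (l): row=0 col=16 char='_'
After 8 (k): row=0 col=16 char='_'
After 9 (0): row=0 col=0 char='g'
After 10 (k): row=0 col=0 char='g'
After 11 (l): row=0 col=1 char='o'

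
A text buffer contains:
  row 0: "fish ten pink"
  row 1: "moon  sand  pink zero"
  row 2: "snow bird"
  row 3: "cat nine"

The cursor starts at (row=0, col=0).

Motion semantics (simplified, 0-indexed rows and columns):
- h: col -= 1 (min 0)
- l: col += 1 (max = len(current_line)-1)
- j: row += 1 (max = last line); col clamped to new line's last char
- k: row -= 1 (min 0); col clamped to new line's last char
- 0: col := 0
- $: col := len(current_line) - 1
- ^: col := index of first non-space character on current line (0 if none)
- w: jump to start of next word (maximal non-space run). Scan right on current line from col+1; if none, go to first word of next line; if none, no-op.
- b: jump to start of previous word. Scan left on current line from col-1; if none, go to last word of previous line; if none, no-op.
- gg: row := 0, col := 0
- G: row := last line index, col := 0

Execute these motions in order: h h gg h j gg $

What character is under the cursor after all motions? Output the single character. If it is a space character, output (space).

After 1 (h): row=0 col=0 char='f'
After 2 (h): row=0 col=0 char='f'
After 3 (gg): row=0 col=0 char='f'
After 4 (h): row=0 col=0 char='f'
After 5 (j): row=1 col=0 char='m'
After 6 (gg): row=0 col=0 char='f'
After 7 ($): row=0 col=12 char='k'

Answer: k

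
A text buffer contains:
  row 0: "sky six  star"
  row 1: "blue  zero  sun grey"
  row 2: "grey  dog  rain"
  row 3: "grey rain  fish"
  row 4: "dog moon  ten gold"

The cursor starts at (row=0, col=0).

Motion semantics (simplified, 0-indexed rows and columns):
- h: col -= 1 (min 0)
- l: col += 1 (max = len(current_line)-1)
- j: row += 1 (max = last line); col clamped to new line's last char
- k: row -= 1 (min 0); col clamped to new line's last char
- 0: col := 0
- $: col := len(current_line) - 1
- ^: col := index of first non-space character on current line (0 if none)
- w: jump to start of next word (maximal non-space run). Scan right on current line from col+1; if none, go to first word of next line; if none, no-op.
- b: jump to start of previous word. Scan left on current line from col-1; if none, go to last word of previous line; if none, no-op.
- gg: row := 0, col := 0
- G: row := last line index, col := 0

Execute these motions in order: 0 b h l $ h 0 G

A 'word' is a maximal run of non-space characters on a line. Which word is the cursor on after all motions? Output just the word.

After 1 (0): row=0 col=0 char='s'
After 2 (b): row=0 col=0 char='s'
After 3 (h): row=0 col=0 char='s'
After 4 (l): row=0 col=1 char='k'
After 5 ($): row=0 col=12 char='r'
After 6 (h): row=0 col=11 char='a'
After 7 (0): row=0 col=0 char='s'
After 8 (G): row=4 col=0 char='d'

Answer: dog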